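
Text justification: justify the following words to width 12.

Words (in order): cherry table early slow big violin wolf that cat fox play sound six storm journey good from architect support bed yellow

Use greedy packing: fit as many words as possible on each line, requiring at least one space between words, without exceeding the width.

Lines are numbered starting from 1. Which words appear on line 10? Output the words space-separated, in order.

Line 1: ['cherry', 'table'] (min_width=12, slack=0)
Line 2: ['early', 'slow'] (min_width=10, slack=2)
Line 3: ['big', 'violin'] (min_width=10, slack=2)
Line 4: ['wolf', 'that'] (min_width=9, slack=3)
Line 5: ['cat', 'fox', 'play'] (min_width=12, slack=0)
Line 6: ['sound', 'six'] (min_width=9, slack=3)
Line 7: ['storm'] (min_width=5, slack=7)
Line 8: ['journey', 'good'] (min_width=12, slack=0)
Line 9: ['from'] (min_width=4, slack=8)
Line 10: ['architect'] (min_width=9, slack=3)
Line 11: ['support', 'bed'] (min_width=11, slack=1)
Line 12: ['yellow'] (min_width=6, slack=6)

Answer: architect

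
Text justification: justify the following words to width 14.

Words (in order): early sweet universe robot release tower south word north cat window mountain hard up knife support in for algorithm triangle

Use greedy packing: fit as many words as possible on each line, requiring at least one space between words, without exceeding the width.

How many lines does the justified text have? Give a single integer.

Answer: 11

Derivation:
Line 1: ['early', 'sweet'] (min_width=11, slack=3)
Line 2: ['universe', 'robot'] (min_width=14, slack=0)
Line 3: ['release', 'tower'] (min_width=13, slack=1)
Line 4: ['south', 'word'] (min_width=10, slack=4)
Line 5: ['north', 'cat'] (min_width=9, slack=5)
Line 6: ['window'] (min_width=6, slack=8)
Line 7: ['mountain', 'hard'] (min_width=13, slack=1)
Line 8: ['up', 'knife'] (min_width=8, slack=6)
Line 9: ['support', 'in', 'for'] (min_width=14, slack=0)
Line 10: ['algorithm'] (min_width=9, slack=5)
Line 11: ['triangle'] (min_width=8, slack=6)
Total lines: 11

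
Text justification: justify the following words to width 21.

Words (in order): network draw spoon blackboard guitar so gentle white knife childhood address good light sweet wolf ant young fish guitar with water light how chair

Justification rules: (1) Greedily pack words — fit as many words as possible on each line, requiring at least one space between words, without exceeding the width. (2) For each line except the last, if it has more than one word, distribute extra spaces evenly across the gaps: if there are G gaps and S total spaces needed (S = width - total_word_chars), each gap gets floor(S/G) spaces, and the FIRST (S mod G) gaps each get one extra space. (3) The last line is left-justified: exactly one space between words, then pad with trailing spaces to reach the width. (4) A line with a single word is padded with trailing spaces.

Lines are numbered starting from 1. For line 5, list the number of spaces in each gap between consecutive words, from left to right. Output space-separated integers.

Line 1: ['network', 'draw', 'spoon'] (min_width=18, slack=3)
Line 2: ['blackboard', 'guitar', 'so'] (min_width=20, slack=1)
Line 3: ['gentle', 'white', 'knife'] (min_width=18, slack=3)
Line 4: ['childhood', 'address'] (min_width=17, slack=4)
Line 5: ['good', 'light', 'sweet', 'wolf'] (min_width=21, slack=0)
Line 6: ['ant', 'young', 'fish', 'guitar'] (min_width=21, slack=0)
Line 7: ['with', 'water', 'light', 'how'] (min_width=20, slack=1)
Line 8: ['chair'] (min_width=5, slack=16)

Answer: 1 1 1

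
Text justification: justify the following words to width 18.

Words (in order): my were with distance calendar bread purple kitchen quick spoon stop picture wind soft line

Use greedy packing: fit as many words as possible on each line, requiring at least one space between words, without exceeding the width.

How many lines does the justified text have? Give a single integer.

Answer: 6

Derivation:
Line 1: ['my', 'were', 'with'] (min_width=12, slack=6)
Line 2: ['distance', 'calendar'] (min_width=17, slack=1)
Line 3: ['bread', 'purple'] (min_width=12, slack=6)
Line 4: ['kitchen', 'quick'] (min_width=13, slack=5)
Line 5: ['spoon', 'stop', 'picture'] (min_width=18, slack=0)
Line 6: ['wind', 'soft', 'line'] (min_width=14, slack=4)
Total lines: 6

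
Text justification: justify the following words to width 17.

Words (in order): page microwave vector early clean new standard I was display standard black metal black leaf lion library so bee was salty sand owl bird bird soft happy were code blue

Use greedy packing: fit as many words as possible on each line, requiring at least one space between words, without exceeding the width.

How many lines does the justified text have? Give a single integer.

Line 1: ['page', 'microwave'] (min_width=14, slack=3)
Line 2: ['vector', 'early'] (min_width=12, slack=5)
Line 3: ['clean', 'new'] (min_width=9, slack=8)
Line 4: ['standard', 'I', 'was'] (min_width=14, slack=3)
Line 5: ['display', 'standard'] (min_width=16, slack=1)
Line 6: ['black', 'metal', 'black'] (min_width=17, slack=0)
Line 7: ['leaf', 'lion', 'library'] (min_width=17, slack=0)
Line 8: ['so', 'bee', 'was', 'salty'] (min_width=16, slack=1)
Line 9: ['sand', 'owl', 'bird'] (min_width=13, slack=4)
Line 10: ['bird', 'soft', 'happy'] (min_width=15, slack=2)
Line 11: ['were', 'code', 'blue'] (min_width=14, slack=3)
Total lines: 11

Answer: 11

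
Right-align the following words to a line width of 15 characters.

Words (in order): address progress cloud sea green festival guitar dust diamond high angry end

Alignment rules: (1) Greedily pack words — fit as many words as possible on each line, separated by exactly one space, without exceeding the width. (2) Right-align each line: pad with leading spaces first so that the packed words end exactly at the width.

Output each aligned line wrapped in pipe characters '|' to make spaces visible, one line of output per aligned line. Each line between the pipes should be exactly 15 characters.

Line 1: ['address'] (min_width=7, slack=8)
Line 2: ['progress', 'cloud'] (min_width=14, slack=1)
Line 3: ['sea', 'green'] (min_width=9, slack=6)
Line 4: ['festival', 'guitar'] (min_width=15, slack=0)
Line 5: ['dust', 'diamond'] (min_width=12, slack=3)
Line 6: ['high', 'angry', 'end'] (min_width=14, slack=1)

Answer: |        address|
| progress cloud|
|      sea green|
|festival guitar|
|   dust diamond|
| high angry end|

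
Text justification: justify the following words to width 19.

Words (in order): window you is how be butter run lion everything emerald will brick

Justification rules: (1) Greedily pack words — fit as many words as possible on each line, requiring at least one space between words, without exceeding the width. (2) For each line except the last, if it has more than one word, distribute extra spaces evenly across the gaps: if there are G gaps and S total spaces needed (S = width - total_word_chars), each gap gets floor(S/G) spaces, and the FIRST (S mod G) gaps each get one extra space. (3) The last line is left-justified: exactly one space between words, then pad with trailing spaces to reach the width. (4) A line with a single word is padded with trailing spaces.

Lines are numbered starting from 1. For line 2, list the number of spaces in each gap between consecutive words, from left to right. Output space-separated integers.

Answer: 2 1 1

Derivation:
Line 1: ['window', 'you', 'is', 'how'] (min_width=17, slack=2)
Line 2: ['be', 'butter', 'run', 'lion'] (min_width=18, slack=1)
Line 3: ['everything', 'emerald'] (min_width=18, slack=1)
Line 4: ['will', 'brick'] (min_width=10, slack=9)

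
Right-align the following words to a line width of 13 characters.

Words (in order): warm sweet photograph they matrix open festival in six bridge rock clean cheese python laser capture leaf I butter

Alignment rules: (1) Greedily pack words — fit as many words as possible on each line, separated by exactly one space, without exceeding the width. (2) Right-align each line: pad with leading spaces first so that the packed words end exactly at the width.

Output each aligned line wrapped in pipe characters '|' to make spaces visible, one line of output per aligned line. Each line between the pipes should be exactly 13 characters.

Line 1: ['warm', 'sweet'] (min_width=10, slack=3)
Line 2: ['photograph'] (min_width=10, slack=3)
Line 3: ['they', 'matrix'] (min_width=11, slack=2)
Line 4: ['open', 'festival'] (min_width=13, slack=0)
Line 5: ['in', 'six', 'bridge'] (min_width=13, slack=0)
Line 6: ['rock', 'clean'] (min_width=10, slack=3)
Line 7: ['cheese', 'python'] (min_width=13, slack=0)
Line 8: ['laser', 'capture'] (min_width=13, slack=0)
Line 9: ['leaf', 'I', 'butter'] (min_width=13, slack=0)

Answer: |   warm sweet|
|   photograph|
|  they matrix|
|open festival|
|in six bridge|
|   rock clean|
|cheese python|
|laser capture|
|leaf I butter|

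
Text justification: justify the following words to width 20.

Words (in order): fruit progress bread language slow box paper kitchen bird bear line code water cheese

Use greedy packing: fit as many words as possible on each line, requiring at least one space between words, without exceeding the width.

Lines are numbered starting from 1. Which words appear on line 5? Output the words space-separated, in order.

Answer: cheese

Derivation:
Line 1: ['fruit', 'progress', 'bread'] (min_width=20, slack=0)
Line 2: ['language', 'slow', 'box'] (min_width=17, slack=3)
Line 3: ['paper', 'kitchen', 'bird'] (min_width=18, slack=2)
Line 4: ['bear', 'line', 'code', 'water'] (min_width=20, slack=0)
Line 5: ['cheese'] (min_width=6, slack=14)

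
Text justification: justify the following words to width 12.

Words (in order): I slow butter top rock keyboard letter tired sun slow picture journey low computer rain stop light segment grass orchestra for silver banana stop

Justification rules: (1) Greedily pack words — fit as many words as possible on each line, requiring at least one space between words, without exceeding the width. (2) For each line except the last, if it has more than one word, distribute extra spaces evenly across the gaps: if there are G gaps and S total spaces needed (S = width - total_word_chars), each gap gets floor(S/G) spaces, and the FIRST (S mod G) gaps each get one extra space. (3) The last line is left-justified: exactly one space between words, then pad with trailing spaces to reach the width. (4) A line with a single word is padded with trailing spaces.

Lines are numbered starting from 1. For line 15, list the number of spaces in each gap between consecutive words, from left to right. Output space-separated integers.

Answer: 3

Derivation:
Line 1: ['I', 'slow'] (min_width=6, slack=6)
Line 2: ['butter', 'top'] (min_width=10, slack=2)
Line 3: ['rock'] (min_width=4, slack=8)
Line 4: ['keyboard'] (min_width=8, slack=4)
Line 5: ['letter', 'tired'] (min_width=12, slack=0)
Line 6: ['sun', 'slow'] (min_width=8, slack=4)
Line 7: ['picture'] (min_width=7, slack=5)
Line 8: ['journey', 'low'] (min_width=11, slack=1)
Line 9: ['computer'] (min_width=8, slack=4)
Line 10: ['rain', 'stop'] (min_width=9, slack=3)
Line 11: ['light'] (min_width=5, slack=7)
Line 12: ['segment'] (min_width=7, slack=5)
Line 13: ['grass'] (min_width=5, slack=7)
Line 14: ['orchestra'] (min_width=9, slack=3)
Line 15: ['for', 'silver'] (min_width=10, slack=2)
Line 16: ['banana', 'stop'] (min_width=11, slack=1)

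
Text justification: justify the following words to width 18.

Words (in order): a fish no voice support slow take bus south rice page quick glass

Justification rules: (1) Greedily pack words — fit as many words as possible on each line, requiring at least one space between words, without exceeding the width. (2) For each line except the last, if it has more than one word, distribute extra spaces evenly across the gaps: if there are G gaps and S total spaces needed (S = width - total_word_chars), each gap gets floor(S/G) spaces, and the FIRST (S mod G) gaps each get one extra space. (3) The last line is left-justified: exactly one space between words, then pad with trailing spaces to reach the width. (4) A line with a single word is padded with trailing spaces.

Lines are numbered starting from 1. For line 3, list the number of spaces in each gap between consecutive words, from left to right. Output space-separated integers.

Line 1: ['a', 'fish', 'no', 'voice'] (min_width=15, slack=3)
Line 2: ['support', 'slow', 'take'] (min_width=17, slack=1)
Line 3: ['bus', 'south', 'rice'] (min_width=14, slack=4)
Line 4: ['page', 'quick', 'glass'] (min_width=16, slack=2)

Answer: 3 3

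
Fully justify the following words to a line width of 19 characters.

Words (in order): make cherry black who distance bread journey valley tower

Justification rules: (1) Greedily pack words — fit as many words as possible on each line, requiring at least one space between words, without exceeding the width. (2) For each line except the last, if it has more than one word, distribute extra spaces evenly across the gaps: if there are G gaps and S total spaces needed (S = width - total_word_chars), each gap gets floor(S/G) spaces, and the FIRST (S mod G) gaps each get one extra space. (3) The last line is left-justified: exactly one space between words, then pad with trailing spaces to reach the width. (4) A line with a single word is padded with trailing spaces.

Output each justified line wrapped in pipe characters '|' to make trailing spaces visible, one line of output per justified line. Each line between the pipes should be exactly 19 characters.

Line 1: ['make', 'cherry', 'black'] (min_width=17, slack=2)
Line 2: ['who', 'distance', 'bread'] (min_width=18, slack=1)
Line 3: ['journey', 'valley'] (min_width=14, slack=5)
Line 4: ['tower'] (min_width=5, slack=14)

Answer: |make  cherry  black|
|who  distance bread|
|journey      valley|
|tower              |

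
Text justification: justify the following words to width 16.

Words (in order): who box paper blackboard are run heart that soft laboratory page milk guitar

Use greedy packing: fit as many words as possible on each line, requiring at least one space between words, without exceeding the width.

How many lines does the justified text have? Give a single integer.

Answer: 5

Derivation:
Line 1: ['who', 'box', 'paper'] (min_width=13, slack=3)
Line 2: ['blackboard', 'are'] (min_width=14, slack=2)
Line 3: ['run', 'heart', 'that'] (min_width=14, slack=2)
Line 4: ['soft', 'laboratory'] (min_width=15, slack=1)
Line 5: ['page', 'milk', 'guitar'] (min_width=16, slack=0)
Total lines: 5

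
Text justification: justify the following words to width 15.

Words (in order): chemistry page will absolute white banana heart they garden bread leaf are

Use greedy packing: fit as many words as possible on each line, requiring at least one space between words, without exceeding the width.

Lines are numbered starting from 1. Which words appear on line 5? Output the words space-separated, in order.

Answer: garden bread

Derivation:
Line 1: ['chemistry', 'page'] (min_width=14, slack=1)
Line 2: ['will', 'absolute'] (min_width=13, slack=2)
Line 3: ['white', 'banana'] (min_width=12, slack=3)
Line 4: ['heart', 'they'] (min_width=10, slack=5)
Line 5: ['garden', 'bread'] (min_width=12, slack=3)
Line 6: ['leaf', 'are'] (min_width=8, slack=7)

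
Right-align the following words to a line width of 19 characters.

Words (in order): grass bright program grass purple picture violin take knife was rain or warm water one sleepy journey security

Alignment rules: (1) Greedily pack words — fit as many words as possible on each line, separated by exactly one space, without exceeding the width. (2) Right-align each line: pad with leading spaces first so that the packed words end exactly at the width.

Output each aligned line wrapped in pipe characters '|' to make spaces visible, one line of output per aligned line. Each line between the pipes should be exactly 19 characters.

Line 1: ['grass', 'bright'] (min_width=12, slack=7)
Line 2: ['program', 'grass'] (min_width=13, slack=6)
Line 3: ['purple', 'picture'] (min_width=14, slack=5)
Line 4: ['violin', 'take', 'knife'] (min_width=17, slack=2)
Line 5: ['was', 'rain', 'or', 'warm'] (min_width=16, slack=3)
Line 6: ['water', 'one', 'sleepy'] (min_width=16, slack=3)
Line 7: ['journey', 'security'] (min_width=16, slack=3)

Answer: |       grass bright|
|      program grass|
|     purple picture|
|  violin take knife|
|   was rain or warm|
|   water one sleepy|
|   journey security|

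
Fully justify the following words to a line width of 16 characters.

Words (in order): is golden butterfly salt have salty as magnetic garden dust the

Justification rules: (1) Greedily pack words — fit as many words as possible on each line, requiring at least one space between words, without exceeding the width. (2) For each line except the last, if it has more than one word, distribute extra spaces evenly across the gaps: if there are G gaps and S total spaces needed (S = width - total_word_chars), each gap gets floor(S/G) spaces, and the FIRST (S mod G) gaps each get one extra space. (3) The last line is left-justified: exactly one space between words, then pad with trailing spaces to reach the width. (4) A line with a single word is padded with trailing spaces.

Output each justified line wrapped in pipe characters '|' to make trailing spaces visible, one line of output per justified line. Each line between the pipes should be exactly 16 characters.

Answer: |is        golden|
|butterfly   salt|
|have   salty  as|
|magnetic  garden|
|dust the        |

Derivation:
Line 1: ['is', 'golden'] (min_width=9, slack=7)
Line 2: ['butterfly', 'salt'] (min_width=14, slack=2)
Line 3: ['have', 'salty', 'as'] (min_width=13, slack=3)
Line 4: ['magnetic', 'garden'] (min_width=15, slack=1)
Line 5: ['dust', 'the'] (min_width=8, slack=8)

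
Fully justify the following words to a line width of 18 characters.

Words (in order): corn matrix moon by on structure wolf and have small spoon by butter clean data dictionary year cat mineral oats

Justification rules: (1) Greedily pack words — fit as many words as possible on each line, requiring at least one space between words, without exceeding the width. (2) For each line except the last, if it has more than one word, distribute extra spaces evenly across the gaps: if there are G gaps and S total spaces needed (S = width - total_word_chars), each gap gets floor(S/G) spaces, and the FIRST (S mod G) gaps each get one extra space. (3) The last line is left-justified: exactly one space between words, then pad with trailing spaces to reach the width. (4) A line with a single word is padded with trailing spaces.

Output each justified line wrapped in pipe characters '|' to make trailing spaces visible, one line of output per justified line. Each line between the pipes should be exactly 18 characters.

Line 1: ['corn', 'matrix', 'moon'] (min_width=16, slack=2)
Line 2: ['by', 'on', 'structure'] (min_width=15, slack=3)
Line 3: ['wolf', 'and', 'have'] (min_width=13, slack=5)
Line 4: ['small', 'spoon', 'by'] (min_width=14, slack=4)
Line 5: ['butter', 'clean', 'data'] (min_width=17, slack=1)
Line 6: ['dictionary', 'year'] (min_width=15, slack=3)
Line 7: ['cat', 'mineral', 'oats'] (min_width=16, slack=2)

Answer: |corn  matrix  moon|
|by   on  structure|
|wolf    and   have|
|small   spoon   by|
|butter  clean data|
|dictionary    year|
|cat mineral oats  |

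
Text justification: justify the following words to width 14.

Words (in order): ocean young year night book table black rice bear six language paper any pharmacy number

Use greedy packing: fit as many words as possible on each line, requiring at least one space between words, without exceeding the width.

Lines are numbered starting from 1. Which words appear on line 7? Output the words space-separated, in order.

Line 1: ['ocean', 'young'] (min_width=11, slack=3)
Line 2: ['year', 'night'] (min_width=10, slack=4)
Line 3: ['book', 'table'] (min_width=10, slack=4)
Line 4: ['black', 'rice'] (min_width=10, slack=4)
Line 5: ['bear', 'six'] (min_width=8, slack=6)
Line 6: ['language', 'paper'] (min_width=14, slack=0)
Line 7: ['any', 'pharmacy'] (min_width=12, slack=2)
Line 8: ['number'] (min_width=6, slack=8)

Answer: any pharmacy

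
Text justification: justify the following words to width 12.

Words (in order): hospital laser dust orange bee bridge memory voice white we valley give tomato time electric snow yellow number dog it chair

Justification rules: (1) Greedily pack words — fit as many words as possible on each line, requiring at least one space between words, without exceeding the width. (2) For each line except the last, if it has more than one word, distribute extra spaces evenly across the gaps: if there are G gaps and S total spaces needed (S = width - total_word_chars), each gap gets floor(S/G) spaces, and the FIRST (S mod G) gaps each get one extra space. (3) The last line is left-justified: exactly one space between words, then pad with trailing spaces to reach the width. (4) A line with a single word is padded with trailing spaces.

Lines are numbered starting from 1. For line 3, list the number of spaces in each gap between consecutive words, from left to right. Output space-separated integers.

Answer: 3

Derivation:
Line 1: ['hospital'] (min_width=8, slack=4)
Line 2: ['laser', 'dust'] (min_width=10, slack=2)
Line 3: ['orange', 'bee'] (min_width=10, slack=2)
Line 4: ['bridge'] (min_width=6, slack=6)
Line 5: ['memory', 'voice'] (min_width=12, slack=0)
Line 6: ['white', 'we'] (min_width=8, slack=4)
Line 7: ['valley', 'give'] (min_width=11, slack=1)
Line 8: ['tomato', 'time'] (min_width=11, slack=1)
Line 9: ['electric'] (min_width=8, slack=4)
Line 10: ['snow', 'yellow'] (min_width=11, slack=1)
Line 11: ['number', 'dog'] (min_width=10, slack=2)
Line 12: ['it', 'chair'] (min_width=8, slack=4)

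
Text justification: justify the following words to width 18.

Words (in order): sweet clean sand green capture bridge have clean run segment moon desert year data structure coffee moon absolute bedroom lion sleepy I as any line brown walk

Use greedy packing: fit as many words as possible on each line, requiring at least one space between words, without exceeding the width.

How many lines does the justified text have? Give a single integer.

Answer: 10

Derivation:
Line 1: ['sweet', 'clean', 'sand'] (min_width=16, slack=2)
Line 2: ['green', 'capture'] (min_width=13, slack=5)
Line 3: ['bridge', 'have', 'clean'] (min_width=17, slack=1)
Line 4: ['run', 'segment', 'moon'] (min_width=16, slack=2)
Line 5: ['desert', 'year', 'data'] (min_width=16, slack=2)
Line 6: ['structure', 'coffee'] (min_width=16, slack=2)
Line 7: ['moon', 'absolute'] (min_width=13, slack=5)
Line 8: ['bedroom', 'lion'] (min_width=12, slack=6)
Line 9: ['sleepy', 'I', 'as', 'any'] (min_width=15, slack=3)
Line 10: ['line', 'brown', 'walk'] (min_width=15, slack=3)
Total lines: 10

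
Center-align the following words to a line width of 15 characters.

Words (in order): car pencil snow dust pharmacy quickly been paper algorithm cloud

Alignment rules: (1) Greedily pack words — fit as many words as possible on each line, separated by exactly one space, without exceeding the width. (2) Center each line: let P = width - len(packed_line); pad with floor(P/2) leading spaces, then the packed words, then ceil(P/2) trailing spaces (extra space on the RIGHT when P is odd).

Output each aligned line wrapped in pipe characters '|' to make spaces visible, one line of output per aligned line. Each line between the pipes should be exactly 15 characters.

Line 1: ['car', 'pencil', 'snow'] (min_width=15, slack=0)
Line 2: ['dust', 'pharmacy'] (min_width=13, slack=2)
Line 3: ['quickly', 'been'] (min_width=12, slack=3)
Line 4: ['paper', 'algorithm'] (min_width=15, slack=0)
Line 5: ['cloud'] (min_width=5, slack=10)

Answer: |car pencil snow|
| dust pharmacy |
| quickly been  |
|paper algorithm|
|     cloud     |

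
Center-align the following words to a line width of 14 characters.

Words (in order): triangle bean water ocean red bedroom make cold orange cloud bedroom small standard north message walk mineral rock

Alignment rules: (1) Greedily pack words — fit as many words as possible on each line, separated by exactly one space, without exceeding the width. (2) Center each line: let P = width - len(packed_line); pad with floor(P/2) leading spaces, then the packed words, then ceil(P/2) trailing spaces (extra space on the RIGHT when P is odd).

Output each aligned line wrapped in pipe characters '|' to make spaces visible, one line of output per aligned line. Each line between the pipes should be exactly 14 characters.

Answer: |triangle bean |
| water ocean  |
| red bedroom  |
|  make cold   |
| orange cloud |
|bedroom small |
|standard north|
| message walk |
| mineral rock |

Derivation:
Line 1: ['triangle', 'bean'] (min_width=13, slack=1)
Line 2: ['water', 'ocean'] (min_width=11, slack=3)
Line 3: ['red', 'bedroom'] (min_width=11, slack=3)
Line 4: ['make', 'cold'] (min_width=9, slack=5)
Line 5: ['orange', 'cloud'] (min_width=12, slack=2)
Line 6: ['bedroom', 'small'] (min_width=13, slack=1)
Line 7: ['standard', 'north'] (min_width=14, slack=0)
Line 8: ['message', 'walk'] (min_width=12, slack=2)
Line 9: ['mineral', 'rock'] (min_width=12, slack=2)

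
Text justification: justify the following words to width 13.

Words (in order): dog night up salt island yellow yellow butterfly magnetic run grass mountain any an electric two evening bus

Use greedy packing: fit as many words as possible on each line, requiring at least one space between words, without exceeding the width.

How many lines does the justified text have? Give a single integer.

Line 1: ['dog', 'night', 'up'] (min_width=12, slack=1)
Line 2: ['salt', 'island'] (min_width=11, slack=2)
Line 3: ['yellow', 'yellow'] (min_width=13, slack=0)
Line 4: ['butterfly'] (min_width=9, slack=4)
Line 5: ['magnetic', 'run'] (min_width=12, slack=1)
Line 6: ['grass'] (min_width=5, slack=8)
Line 7: ['mountain', 'any'] (min_width=12, slack=1)
Line 8: ['an', 'electric'] (min_width=11, slack=2)
Line 9: ['two', 'evening'] (min_width=11, slack=2)
Line 10: ['bus'] (min_width=3, slack=10)
Total lines: 10

Answer: 10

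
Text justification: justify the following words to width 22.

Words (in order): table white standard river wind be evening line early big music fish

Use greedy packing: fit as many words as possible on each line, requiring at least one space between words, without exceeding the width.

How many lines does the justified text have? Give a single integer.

Answer: 4

Derivation:
Line 1: ['table', 'white', 'standard'] (min_width=20, slack=2)
Line 2: ['river', 'wind', 'be', 'evening'] (min_width=21, slack=1)
Line 3: ['line', 'early', 'big', 'music'] (min_width=20, slack=2)
Line 4: ['fish'] (min_width=4, slack=18)
Total lines: 4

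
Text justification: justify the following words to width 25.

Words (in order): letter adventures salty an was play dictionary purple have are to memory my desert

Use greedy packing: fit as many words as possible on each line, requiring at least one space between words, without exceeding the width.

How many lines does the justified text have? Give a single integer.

Line 1: ['letter', 'adventures', 'salty'] (min_width=23, slack=2)
Line 2: ['an', 'was', 'play', 'dictionary'] (min_width=22, slack=3)
Line 3: ['purple', 'have', 'are', 'to', 'memory'] (min_width=25, slack=0)
Line 4: ['my', 'desert'] (min_width=9, slack=16)
Total lines: 4

Answer: 4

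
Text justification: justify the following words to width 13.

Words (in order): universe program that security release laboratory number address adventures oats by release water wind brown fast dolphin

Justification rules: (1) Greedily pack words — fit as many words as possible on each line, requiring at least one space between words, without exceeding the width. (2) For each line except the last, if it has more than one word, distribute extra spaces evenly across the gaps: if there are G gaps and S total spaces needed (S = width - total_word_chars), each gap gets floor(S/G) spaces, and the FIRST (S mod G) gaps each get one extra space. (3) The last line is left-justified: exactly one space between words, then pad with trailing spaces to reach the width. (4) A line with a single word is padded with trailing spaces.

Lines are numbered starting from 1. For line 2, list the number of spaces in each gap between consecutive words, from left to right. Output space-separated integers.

Answer: 2

Derivation:
Line 1: ['universe'] (min_width=8, slack=5)
Line 2: ['program', 'that'] (min_width=12, slack=1)
Line 3: ['security'] (min_width=8, slack=5)
Line 4: ['release'] (min_width=7, slack=6)
Line 5: ['laboratory'] (min_width=10, slack=3)
Line 6: ['number'] (min_width=6, slack=7)
Line 7: ['address'] (min_width=7, slack=6)
Line 8: ['adventures'] (min_width=10, slack=3)
Line 9: ['oats', 'by'] (min_width=7, slack=6)
Line 10: ['release', 'water'] (min_width=13, slack=0)
Line 11: ['wind', 'brown'] (min_width=10, slack=3)
Line 12: ['fast', 'dolphin'] (min_width=12, slack=1)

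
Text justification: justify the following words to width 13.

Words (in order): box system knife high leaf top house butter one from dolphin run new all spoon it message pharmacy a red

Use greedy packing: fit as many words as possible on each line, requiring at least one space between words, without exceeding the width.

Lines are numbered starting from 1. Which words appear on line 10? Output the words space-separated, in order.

Line 1: ['box', 'system'] (min_width=10, slack=3)
Line 2: ['knife', 'high'] (min_width=10, slack=3)
Line 3: ['leaf', 'top'] (min_width=8, slack=5)
Line 4: ['house', 'butter'] (min_width=12, slack=1)
Line 5: ['one', 'from'] (min_width=8, slack=5)
Line 6: ['dolphin', 'run'] (min_width=11, slack=2)
Line 7: ['new', 'all', 'spoon'] (min_width=13, slack=0)
Line 8: ['it', 'message'] (min_width=10, slack=3)
Line 9: ['pharmacy', 'a'] (min_width=10, slack=3)
Line 10: ['red'] (min_width=3, slack=10)

Answer: red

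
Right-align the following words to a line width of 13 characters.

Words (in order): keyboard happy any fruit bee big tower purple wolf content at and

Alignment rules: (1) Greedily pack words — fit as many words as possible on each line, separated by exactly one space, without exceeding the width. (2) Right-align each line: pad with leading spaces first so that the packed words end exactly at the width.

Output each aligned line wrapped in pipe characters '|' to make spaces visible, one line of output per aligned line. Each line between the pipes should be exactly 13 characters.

Line 1: ['keyboard'] (min_width=8, slack=5)
Line 2: ['happy', 'any'] (min_width=9, slack=4)
Line 3: ['fruit', 'bee', 'big'] (min_width=13, slack=0)
Line 4: ['tower', 'purple'] (min_width=12, slack=1)
Line 5: ['wolf', 'content'] (min_width=12, slack=1)
Line 6: ['at', 'and'] (min_width=6, slack=7)

Answer: |     keyboard|
|    happy any|
|fruit bee big|
| tower purple|
| wolf content|
|       at and|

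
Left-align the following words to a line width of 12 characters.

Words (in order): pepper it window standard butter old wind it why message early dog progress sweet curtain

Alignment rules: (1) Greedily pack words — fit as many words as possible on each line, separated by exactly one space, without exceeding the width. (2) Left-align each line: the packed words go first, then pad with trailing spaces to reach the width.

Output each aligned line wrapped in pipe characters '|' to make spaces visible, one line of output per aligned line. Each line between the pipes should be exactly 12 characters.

Line 1: ['pepper', 'it'] (min_width=9, slack=3)
Line 2: ['window'] (min_width=6, slack=6)
Line 3: ['standard'] (min_width=8, slack=4)
Line 4: ['butter', 'old'] (min_width=10, slack=2)
Line 5: ['wind', 'it', 'why'] (min_width=11, slack=1)
Line 6: ['message'] (min_width=7, slack=5)
Line 7: ['early', 'dog'] (min_width=9, slack=3)
Line 8: ['progress'] (min_width=8, slack=4)
Line 9: ['sweet'] (min_width=5, slack=7)
Line 10: ['curtain'] (min_width=7, slack=5)

Answer: |pepper it   |
|window      |
|standard    |
|butter old  |
|wind it why |
|message     |
|early dog   |
|progress    |
|sweet       |
|curtain     |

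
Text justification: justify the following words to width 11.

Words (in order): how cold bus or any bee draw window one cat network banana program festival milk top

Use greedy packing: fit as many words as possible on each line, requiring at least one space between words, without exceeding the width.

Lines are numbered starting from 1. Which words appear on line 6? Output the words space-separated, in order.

Answer: banana

Derivation:
Line 1: ['how', 'cold'] (min_width=8, slack=3)
Line 2: ['bus', 'or', 'any'] (min_width=10, slack=1)
Line 3: ['bee', 'draw'] (min_width=8, slack=3)
Line 4: ['window', 'one'] (min_width=10, slack=1)
Line 5: ['cat', 'network'] (min_width=11, slack=0)
Line 6: ['banana'] (min_width=6, slack=5)
Line 7: ['program'] (min_width=7, slack=4)
Line 8: ['festival'] (min_width=8, slack=3)
Line 9: ['milk', 'top'] (min_width=8, slack=3)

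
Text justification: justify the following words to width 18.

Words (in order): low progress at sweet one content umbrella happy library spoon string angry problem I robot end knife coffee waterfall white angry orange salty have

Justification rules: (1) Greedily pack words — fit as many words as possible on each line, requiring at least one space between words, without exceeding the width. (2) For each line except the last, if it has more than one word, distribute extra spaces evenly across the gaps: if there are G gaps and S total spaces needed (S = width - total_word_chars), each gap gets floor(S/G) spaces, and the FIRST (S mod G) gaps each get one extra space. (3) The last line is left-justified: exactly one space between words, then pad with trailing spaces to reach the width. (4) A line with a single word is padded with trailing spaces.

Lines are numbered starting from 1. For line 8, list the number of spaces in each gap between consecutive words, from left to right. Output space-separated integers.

Line 1: ['low', 'progress', 'at'] (min_width=15, slack=3)
Line 2: ['sweet', 'one', 'content'] (min_width=17, slack=1)
Line 3: ['umbrella', 'happy'] (min_width=14, slack=4)
Line 4: ['library', 'spoon'] (min_width=13, slack=5)
Line 5: ['string', 'angry'] (min_width=12, slack=6)
Line 6: ['problem', 'I', 'robot'] (min_width=15, slack=3)
Line 7: ['end', 'knife', 'coffee'] (min_width=16, slack=2)
Line 8: ['waterfall', 'white'] (min_width=15, slack=3)
Line 9: ['angry', 'orange', 'salty'] (min_width=18, slack=0)
Line 10: ['have'] (min_width=4, slack=14)

Answer: 4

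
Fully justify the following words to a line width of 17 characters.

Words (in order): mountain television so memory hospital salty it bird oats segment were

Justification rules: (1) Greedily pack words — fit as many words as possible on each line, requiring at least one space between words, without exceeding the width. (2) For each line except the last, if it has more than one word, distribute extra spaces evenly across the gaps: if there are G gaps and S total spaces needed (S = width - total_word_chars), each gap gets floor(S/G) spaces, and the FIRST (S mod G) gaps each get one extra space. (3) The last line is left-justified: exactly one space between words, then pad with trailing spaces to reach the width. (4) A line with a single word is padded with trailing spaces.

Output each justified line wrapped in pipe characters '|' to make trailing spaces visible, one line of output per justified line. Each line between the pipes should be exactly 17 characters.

Line 1: ['mountain'] (min_width=8, slack=9)
Line 2: ['television', 'so'] (min_width=13, slack=4)
Line 3: ['memory', 'hospital'] (min_width=15, slack=2)
Line 4: ['salty', 'it', 'bird'] (min_width=13, slack=4)
Line 5: ['oats', 'segment', 'were'] (min_width=17, slack=0)

Answer: |mountain         |
|television     so|
|memory   hospital|
|salty   it   bird|
|oats segment were|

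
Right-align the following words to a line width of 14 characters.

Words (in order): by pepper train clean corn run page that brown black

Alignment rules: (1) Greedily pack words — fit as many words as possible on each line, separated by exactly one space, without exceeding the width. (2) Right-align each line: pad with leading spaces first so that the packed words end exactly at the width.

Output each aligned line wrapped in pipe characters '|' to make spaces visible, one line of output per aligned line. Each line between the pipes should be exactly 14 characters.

Line 1: ['by', 'pepper'] (min_width=9, slack=5)
Line 2: ['train', 'clean'] (min_width=11, slack=3)
Line 3: ['corn', 'run', 'page'] (min_width=13, slack=1)
Line 4: ['that', 'brown'] (min_width=10, slack=4)
Line 5: ['black'] (min_width=5, slack=9)

Answer: |     by pepper|
|   train clean|
| corn run page|
|    that brown|
|         black|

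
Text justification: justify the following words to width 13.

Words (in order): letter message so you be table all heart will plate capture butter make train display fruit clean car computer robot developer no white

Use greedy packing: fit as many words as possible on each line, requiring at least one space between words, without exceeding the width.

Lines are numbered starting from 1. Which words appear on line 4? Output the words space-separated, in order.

Answer: all heart

Derivation:
Line 1: ['letter'] (min_width=6, slack=7)
Line 2: ['message', 'so'] (min_width=10, slack=3)
Line 3: ['you', 'be', 'table'] (min_width=12, slack=1)
Line 4: ['all', 'heart'] (min_width=9, slack=4)
Line 5: ['will', 'plate'] (min_width=10, slack=3)
Line 6: ['capture'] (min_width=7, slack=6)
Line 7: ['butter', 'make'] (min_width=11, slack=2)
Line 8: ['train', 'display'] (min_width=13, slack=0)
Line 9: ['fruit', 'clean'] (min_width=11, slack=2)
Line 10: ['car', 'computer'] (min_width=12, slack=1)
Line 11: ['robot'] (min_width=5, slack=8)
Line 12: ['developer', 'no'] (min_width=12, slack=1)
Line 13: ['white'] (min_width=5, slack=8)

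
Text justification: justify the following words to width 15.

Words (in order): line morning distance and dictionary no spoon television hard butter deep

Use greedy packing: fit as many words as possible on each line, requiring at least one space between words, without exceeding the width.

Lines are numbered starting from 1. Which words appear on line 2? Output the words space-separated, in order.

Line 1: ['line', 'morning'] (min_width=12, slack=3)
Line 2: ['distance', 'and'] (min_width=12, slack=3)
Line 3: ['dictionary', 'no'] (min_width=13, slack=2)
Line 4: ['spoon'] (min_width=5, slack=10)
Line 5: ['television', 'hard'] (min_width=15, slack=0)
Line 6: ['butter', 'deep'] (min_width=11, slack=4)

Answer: distance and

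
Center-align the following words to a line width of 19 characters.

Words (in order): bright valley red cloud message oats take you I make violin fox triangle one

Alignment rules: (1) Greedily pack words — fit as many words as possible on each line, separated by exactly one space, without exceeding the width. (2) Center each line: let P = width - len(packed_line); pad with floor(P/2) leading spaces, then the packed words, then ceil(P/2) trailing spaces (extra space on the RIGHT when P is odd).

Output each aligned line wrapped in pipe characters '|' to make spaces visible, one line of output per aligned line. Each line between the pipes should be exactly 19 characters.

Answer: | bright valley red |
|cloud message oats |
|  take you I make  |
|violin fox triangle|
|        one        |

Derivation:
Line 1: ['bright', 'valley', 'red'] (min_width=17, slack=2)
Line 2: ['cloud', 'message', 'oats'] (min_width=18, slack=1)
Line 3: ['take', 'you', 'I', 'make'] (min_width=15, slack=4)
Line 4: ['violin', 'fox', 'triangle'] (min_width=19, slack=0)
Line 5: ['one'] (min_width=3, slack=16)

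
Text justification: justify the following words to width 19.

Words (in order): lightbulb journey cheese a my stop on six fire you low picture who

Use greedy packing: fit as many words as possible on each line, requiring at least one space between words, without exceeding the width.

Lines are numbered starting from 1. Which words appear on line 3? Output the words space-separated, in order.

Line 1: ['lightbulb', 'journey'] (min_width=17, slack=2)
Line 2: ['cheese', 'a', 'my', 'stop', 'on'] (min_width=19, slack=0)
Line 3: ['six', 'fire', 'you', 'low'] (min_width=16, slack=3)
Line 4: ['picture', 'who'] (min_width=11, slack=8)

Answer: six fire you low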